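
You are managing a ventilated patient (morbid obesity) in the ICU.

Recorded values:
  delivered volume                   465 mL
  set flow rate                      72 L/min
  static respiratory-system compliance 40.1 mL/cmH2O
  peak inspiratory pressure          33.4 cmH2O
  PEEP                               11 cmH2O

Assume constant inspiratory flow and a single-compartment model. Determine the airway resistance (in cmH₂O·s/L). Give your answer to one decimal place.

Flow: 72 L/min ÷ 60 = 1.2 L/s.
Equation of motion (constant flow): PIP = Vt/C + R·V̇ + PEEP.
R·V̇ = PIP − Vt/C − PEEP = 33.4 − 465/40.1 − 11 = 33.4 − 11.596 − 11 = 10.804 cmH2O.
R = 10.804 / 1.2 = 9.003 cmH2O·s/L.

9.0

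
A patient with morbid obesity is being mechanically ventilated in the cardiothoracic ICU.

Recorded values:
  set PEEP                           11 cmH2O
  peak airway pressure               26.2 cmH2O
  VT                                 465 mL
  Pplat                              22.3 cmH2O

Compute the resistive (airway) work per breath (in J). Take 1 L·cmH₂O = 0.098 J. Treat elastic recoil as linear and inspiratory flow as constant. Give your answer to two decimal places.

With constant inspiratory flow the resistive pressure is constant at PIP − Pplat = 26.2 − 22.3 = 3.9 cmH2O, so resistive work = 3.9 × 0.465 = 1.814 L·cmH2O.
× 0.098 J/(L·cmH2O) → 0.1778 J.

0.18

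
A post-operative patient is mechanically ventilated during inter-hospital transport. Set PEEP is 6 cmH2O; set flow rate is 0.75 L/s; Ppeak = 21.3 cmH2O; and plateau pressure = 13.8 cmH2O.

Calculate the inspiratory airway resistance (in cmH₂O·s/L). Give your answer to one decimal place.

10.0

Raw = (PIP − Pplat) / flow = (21.3 − 13.8) / 0.75 = 7.5 / 0.75 = 10.0 cmH2O·s/L.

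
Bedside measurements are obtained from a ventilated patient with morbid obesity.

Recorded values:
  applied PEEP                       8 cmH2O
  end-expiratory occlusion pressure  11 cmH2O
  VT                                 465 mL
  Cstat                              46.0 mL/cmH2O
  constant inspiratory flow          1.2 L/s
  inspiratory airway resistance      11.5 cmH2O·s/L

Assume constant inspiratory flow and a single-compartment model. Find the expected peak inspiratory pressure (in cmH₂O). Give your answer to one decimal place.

34.9

Total PEEP = 11 cmH2O (set 8 + intrinsic 3); this is the baseline alveolar pressure.
Equation of motion (constant flow): PIP = Vt/C + R·V̇ + PEEP.
PIP = 465/46.0 + 11.5×1.2 + 11 = 10.109 + 13.8 + 11 = 34.909 cmH2O.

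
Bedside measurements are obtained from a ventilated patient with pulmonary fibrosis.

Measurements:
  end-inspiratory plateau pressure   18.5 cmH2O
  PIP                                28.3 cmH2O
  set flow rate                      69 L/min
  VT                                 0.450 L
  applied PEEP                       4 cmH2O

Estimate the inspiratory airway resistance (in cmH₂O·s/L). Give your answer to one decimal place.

Flow: 69 L/min ÷ 60 = 1.15 L/s.
Raw = (PIP − Pplat) / flow = (28.3 − 18.5) / 1.15 = 9.8 / 1.15 = 8.522 cmH2O·s/L.

8.5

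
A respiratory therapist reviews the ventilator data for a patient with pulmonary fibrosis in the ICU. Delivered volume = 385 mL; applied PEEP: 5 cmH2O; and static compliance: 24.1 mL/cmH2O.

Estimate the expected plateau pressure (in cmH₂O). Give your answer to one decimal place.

Pplat = PEEP + Vt / Cstat = 5 + 385 / 24.1 = 5 + 15.975 = 20.975 cmH2O.

21.0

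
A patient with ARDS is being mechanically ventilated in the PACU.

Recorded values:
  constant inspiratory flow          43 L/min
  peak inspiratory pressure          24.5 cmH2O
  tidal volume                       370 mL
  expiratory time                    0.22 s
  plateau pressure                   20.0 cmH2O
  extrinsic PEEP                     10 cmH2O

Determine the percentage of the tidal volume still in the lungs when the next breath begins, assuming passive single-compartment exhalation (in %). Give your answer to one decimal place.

38.8

Flow: 43 L/min ÷ 60 = 0.7167 L/s.
R = (PIP − Pplat)/V̇ = (24.5 − 20.0) / 0.7167 = 4.5/0.7167 = 6.279 cmH2O·s/L.
C = Vt/(Pplat − PEEP) = 370.0 / (20.0 − 10) = 370.0/10.0 = 37.0 mL/cmH2O.
τ = R × C = 6.279 × 0.037 L/cmH2O = 0.2323 s.
Fraction remaining at end-expiration = e^(−Te/τ) = e^(−0.22/0.2323) = 0.3879 → 38.79%.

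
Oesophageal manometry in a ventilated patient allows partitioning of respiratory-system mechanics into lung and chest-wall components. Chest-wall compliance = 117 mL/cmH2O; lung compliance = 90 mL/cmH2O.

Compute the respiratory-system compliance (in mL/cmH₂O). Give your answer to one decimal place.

50.9

Lung and chest wall are elastances in series: 1/Crs = 1/CL + 1/Ccw.
1/Crs = 1/90 + 1/117 = 0.01966.
Crs = 50.865 mL/cmH2O.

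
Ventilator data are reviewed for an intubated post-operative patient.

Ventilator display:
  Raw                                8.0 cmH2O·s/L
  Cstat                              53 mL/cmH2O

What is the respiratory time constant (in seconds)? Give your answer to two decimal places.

τ = R × C = 8.0 × 53 mL/cmH2O = 8.0 × 0.053 L/cmH2O = 0.424 s.

0.42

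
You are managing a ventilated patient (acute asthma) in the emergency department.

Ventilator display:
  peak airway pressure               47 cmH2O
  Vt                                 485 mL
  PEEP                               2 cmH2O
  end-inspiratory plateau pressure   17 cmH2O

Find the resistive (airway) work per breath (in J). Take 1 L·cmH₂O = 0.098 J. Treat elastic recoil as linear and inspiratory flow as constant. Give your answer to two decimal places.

With constant inspiratory flow the resistive pressure is constant at PIP − Pplat = 47 − 17 = 30.0 cmH2O, so resistive work = 30.0 × 0.485 = 14.55 L·cmH2O.
× 0.098 J/(L·cmH2O) → 1.426 J.

1.43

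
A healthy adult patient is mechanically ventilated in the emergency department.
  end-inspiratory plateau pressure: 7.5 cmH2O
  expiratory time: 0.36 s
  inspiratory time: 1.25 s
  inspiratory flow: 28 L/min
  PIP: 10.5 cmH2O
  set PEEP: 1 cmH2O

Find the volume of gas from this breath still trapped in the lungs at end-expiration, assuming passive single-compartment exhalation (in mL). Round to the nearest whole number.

313

Flow: 28 L/min ÷ 60 = 0.4667 L/s.
Vt = flow × Ti = 0.4667 L/s × 1.25 s × 1000 mL/L = 583.38 mL.
R = (PIP − Pplat)/V̇ = (10.5 − 7.5) / 0.4667 = 3.0/0.4667 = 6.428 cmH2O·s/L.
C = Vt/(Pplat − PEEP) = 583.38 / (7.5 − 1) = 583.38/6.5 = 89.751 mL/cmH2O.
τ = R × C = 6.428 × 0.08975 L/cmH2O = 0.5769 s.
Fraction remaining = e^(−Te/τ) = e^(−0.36/0.5769) = 0.5358.
Trapped volume = 583.38 × 0.5358 = 312.58 mL.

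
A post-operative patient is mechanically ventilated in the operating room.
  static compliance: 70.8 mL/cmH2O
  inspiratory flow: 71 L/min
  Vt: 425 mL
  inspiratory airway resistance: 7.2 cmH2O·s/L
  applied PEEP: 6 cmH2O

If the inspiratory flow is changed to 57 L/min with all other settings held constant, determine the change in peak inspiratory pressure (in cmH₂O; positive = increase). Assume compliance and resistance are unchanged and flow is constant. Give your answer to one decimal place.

Flow: 71 L/min ÷ 60 = 1.1833 L/s.
New flow: 57 L/min ÷ 60 = 0.95 L/s.
PIP = Vt/C + R·V̇ + PEEP (constant-flow equation of motion).
Only the resistive term changes: ΔPIP = R × ΔV̇ = 7.2 × (0.95 − 1.1833) = 7.2 × -0.2333 = -1.68 cmH2O.

-1.7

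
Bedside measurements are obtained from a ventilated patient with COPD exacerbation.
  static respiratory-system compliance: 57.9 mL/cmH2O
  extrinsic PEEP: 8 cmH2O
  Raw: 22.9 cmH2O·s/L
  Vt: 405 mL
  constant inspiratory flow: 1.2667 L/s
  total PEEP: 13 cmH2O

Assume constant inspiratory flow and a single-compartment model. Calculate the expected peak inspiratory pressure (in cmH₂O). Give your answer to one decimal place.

Total PEEP = 13 cmH2O (set 8 + intrinsic 5); this is the baseline alveolar pressure.
Equation of motion (constant flow): PIP = Vt/C + R·V̇ + PEEP.
PIP = 405/57.9 + 22.9×1.2667 + 13 = 6.995 + 29.007 + 13 = 49.002 cmH2O.

49.0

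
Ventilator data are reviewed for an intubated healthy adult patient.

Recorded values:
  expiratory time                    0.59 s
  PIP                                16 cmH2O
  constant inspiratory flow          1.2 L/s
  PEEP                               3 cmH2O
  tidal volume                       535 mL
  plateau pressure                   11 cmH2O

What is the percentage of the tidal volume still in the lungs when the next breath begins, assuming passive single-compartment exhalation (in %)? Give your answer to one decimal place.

R = (PIP − Pplat)/V̇ = (16 − 11) / 1.2 = 5.0/1.2 = 4.167 cmH2O·s/L.
C = Vt/(Pplat − PEEP) = 535.0 / (11 − 3) = 535.0/8.0 = 66.875 mL/cmH2O.
τ = R × C = 4.167 × 0.06688 L/cmH2O = 0.2787 s.
Fraction remaining at end-expiration = e^(−Te/τ) = e^(−0.59/0.2787) = 0.1204 → 12.04%.

12.0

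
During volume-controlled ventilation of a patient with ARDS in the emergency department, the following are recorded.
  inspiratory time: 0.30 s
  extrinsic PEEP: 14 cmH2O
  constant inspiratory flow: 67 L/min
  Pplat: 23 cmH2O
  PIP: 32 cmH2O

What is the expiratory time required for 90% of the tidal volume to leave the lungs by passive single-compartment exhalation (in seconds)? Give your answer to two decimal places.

0.69

Flow: 67 L/min ÷ 60 = 1.1167 L/s.
Vt = flow × Ti = 1.1167 L/s × 0.30 s × 1000 mL/L = 335.01 mL.
R = (PIP − Pplat)/V̇ = (32 − 23) / 1.1167 = 9.0/1.1167 = 8.059 cmH2O·s/L.
C = Vt/(Pplat − PEEP) = 335.01 / (23 − 14) = 335.01/9.0 = 37.223 mL/cmH2O.
τ = R × C = 8.059 × 0.03722 L/cmH2O = 0.3 s.
t = −τ·ln(1 − 0.90) = −0.3·ln(0.1) = 0.6908 s.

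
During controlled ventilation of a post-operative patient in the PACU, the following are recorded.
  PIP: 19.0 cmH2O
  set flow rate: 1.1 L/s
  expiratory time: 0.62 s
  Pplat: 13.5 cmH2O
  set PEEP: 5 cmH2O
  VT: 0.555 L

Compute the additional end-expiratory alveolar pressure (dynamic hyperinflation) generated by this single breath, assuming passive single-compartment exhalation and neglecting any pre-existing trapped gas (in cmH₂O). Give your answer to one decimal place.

R = (PIP − Pplat)/V̇ = (19.0 − 13.5) / 1.1 = 5.5/1.1 = 5.0 cmH2O·s/L.
C = Vt/(Pplat − PEEP) = 555.0 / (13.5 − 5) = 555.0/8.5 = 65.294 mL/cmH2O.
τ = R × C = 5.0 × 0.06529 L/cmH2O = 0.3265 s.
Fraction remaining = e^(−Te/τ) = e^(−0.62/0.3265) = 0.1497; trapped volume = 555.0 × 0.1497 = 83.084 mL.
Additional alveolar pressure from trapping ≈ V_trapped / C = 83.084 / 65.294 = 1.272 cmH2O.

1.3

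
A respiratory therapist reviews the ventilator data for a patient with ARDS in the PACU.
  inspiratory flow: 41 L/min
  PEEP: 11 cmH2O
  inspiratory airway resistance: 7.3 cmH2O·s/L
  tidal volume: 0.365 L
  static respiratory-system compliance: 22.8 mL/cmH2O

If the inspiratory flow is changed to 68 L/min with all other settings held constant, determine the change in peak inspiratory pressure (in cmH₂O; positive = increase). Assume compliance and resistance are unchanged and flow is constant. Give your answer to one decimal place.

3.3

Flow: 41 L/min ÷ 60 = 0.6833 L/s.
New flow: 68 L/min ÷ 60 = 1.1333 L/s.
PIP = Vt/C + R·V̇ + PEEP (constant-flow equation of motion).
Only the resistive term changes: ΔPIP = R × ΔV̇ = 7.3 × (1.1333 − 0.6833) = 7.3 × 0.45 = 3.285 cmH2O.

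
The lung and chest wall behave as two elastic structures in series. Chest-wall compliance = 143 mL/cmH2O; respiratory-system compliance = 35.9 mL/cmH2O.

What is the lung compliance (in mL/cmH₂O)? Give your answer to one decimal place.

47.9

1/CL = 1/Crs − 1/Ccw.
1/CL = 1/35.9 − 1/143 = 0.02086.
CL = 47.939 mL/cmH2O.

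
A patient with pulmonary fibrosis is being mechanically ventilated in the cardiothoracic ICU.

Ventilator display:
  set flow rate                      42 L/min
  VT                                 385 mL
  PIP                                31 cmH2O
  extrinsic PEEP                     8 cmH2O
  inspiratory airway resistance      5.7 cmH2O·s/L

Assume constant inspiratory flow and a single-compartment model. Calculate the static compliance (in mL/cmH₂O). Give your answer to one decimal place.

Flow: 42 L/min ÷ 60 = 0.7 L/s.
Equation of motion (constant flow): PIP = Vt/C + R·V̇ + PEEP.
Vt/C = PIP − R·V̇ − PEEP = 31 − 5.7×0.7 − 8 = 31 − 3.99 − 8 = 19.01 cmH2O.
C = Vt / 19.01 = 385 / 19.01 = 20.252 mL/cmH2O.

20.3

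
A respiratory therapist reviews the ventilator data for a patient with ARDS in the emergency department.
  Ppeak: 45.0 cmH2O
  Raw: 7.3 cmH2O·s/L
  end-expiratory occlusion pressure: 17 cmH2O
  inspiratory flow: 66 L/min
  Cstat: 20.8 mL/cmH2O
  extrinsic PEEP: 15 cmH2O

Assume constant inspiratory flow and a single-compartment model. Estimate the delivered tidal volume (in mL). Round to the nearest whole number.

Flow: 66 L/min ÷ 60 = 1.1 L/s.
Total PEEP = 17 cmH2O (set 15 + intrinsic 2); this is the baseline alveolar pressure.
Equation of motion (constant flow): PIP = Vt/C + R·V̇ + PEEP.
Vt/C = PIP − R·V̇ − PEEP = 45.0 − 8.03 − 17 = 19.97 cmH2O.
Vt = C × 19.97 = 20.8 × 19.97 = 415.38 mL.

415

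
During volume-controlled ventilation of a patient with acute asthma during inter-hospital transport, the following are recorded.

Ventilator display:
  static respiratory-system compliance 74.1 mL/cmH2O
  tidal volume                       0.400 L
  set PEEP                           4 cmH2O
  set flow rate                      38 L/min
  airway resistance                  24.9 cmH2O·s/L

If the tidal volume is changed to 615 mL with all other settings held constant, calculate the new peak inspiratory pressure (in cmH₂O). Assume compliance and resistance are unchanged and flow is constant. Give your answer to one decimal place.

Flow: 38 L/min ÷ 60 = 0.6333 L/s.
PIP = Vt/C + R·V̇ + PEEP (constant-flow equation of motion).
Only the elastic term changes: ΔPIP = ΔVt / C = (615 − 400) / 74.1 = 2.901 cmH2O.
Original PIP = 400/74.1 + 24.9×0.6333 + 4 = 25.167 cmH2O; new PIP = 25.167 + (2.901) = 28.068 cmH2O.

28.1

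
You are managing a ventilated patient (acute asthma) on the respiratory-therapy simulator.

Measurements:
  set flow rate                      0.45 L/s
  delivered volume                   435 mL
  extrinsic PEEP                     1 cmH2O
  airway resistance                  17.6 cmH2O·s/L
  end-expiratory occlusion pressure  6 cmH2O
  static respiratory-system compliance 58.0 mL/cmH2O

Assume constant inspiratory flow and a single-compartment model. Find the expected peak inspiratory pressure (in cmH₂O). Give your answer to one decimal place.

21.4

Total PEEP = 6 cmH2O (set 1 + intrinsic 5); this is the baseline alveolar pressure.
Equation of motion (constant flow): PIP = Vt/C + R·V̇ + PEEP.
PIP = 435/58.0 + 17.6×0.45 + 6 = 7.5 + 7.92 + 6 = 21.42 cmH2O.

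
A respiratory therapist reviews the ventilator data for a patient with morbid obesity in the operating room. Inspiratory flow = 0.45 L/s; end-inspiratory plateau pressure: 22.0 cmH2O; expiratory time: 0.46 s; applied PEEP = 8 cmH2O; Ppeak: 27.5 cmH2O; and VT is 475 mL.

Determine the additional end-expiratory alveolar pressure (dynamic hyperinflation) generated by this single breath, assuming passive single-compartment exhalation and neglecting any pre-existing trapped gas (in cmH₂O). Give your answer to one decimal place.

4.6

R = (PIP − Pplat)/V̇ = (27.5 − 22.0) / 0.45 = 5.5/0.45 = 12.222 cmH2O·s/L.
C = Vt/(Pplat − PEEP) = 475.0 / (22.0 − 8) = 475.0/14.0 = 33.929 mL/cmH2O.
τ = R × C = 12.222 × 0.03393 L/cmH2O = 0.4147 s.
Fraction remaining = e^(−Te/τ) = e^(−0.46/0.4147) = 0.3298; trapped volume = 475.0 × 0.3298 = 156.66 mL.
Additional alveolar pressure from trapping ≈ V_trapped / C = 156.66 / 33.929 = 4.617 cmH2O.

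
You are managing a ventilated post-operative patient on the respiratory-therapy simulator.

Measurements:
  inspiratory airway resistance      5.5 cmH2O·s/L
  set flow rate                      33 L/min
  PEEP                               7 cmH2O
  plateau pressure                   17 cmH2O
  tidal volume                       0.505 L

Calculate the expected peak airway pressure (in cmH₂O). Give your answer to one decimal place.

20.0

Flow: 33 L/min ÷ 60 = 0.55 L/s.
PIP = Pplat + Raw × flow = 17 + 5.5 × 0.55 = 17 + 3.025 = 20.025 cmH2O.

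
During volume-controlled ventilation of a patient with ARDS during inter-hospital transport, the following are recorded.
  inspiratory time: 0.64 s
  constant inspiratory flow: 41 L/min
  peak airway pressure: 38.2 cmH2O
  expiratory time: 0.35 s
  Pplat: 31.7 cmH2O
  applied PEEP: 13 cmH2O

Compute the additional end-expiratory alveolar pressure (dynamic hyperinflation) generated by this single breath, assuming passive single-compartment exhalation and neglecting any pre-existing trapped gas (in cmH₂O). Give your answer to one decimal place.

Flow: 41 L/min ÷ 60 = 0.6833 L/s.
Vt = flow × Ti = 0.6833 L/s × 0.64 s × 1000 mL/L = 437.31 mL.
R = (PIP − Pplat)/V̇ = (38.2 − 31.7) / 0.6833 = 6.5/0.6833 = 9.513 cmH2O·s/L.
C = Vt/(Pplat − PEEP) = 437.31 / (31.7 − 13) = 437.31/18.7 = 23.386 mL/cmH2O.
τ = R × C = 9.513 × 0.02339 L/cmH2O = 0.2225 s.
Fraction remaining = e^(−Te/τ) = e^(−0.35/0.2225) = 0.2074; trapped volume = 437.31 × 0.2074 = 90.698 mL.
Additional alveolar pressure from trapping ≈ V_trapped / C = 90.698 / 23.386 = 3.878 cmH2O.

3.9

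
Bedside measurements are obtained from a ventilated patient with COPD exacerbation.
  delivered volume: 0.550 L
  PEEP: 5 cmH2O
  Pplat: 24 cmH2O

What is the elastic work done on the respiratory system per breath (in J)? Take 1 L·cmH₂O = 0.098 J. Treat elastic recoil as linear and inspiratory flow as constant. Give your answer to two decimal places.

Elastic work ≈ ½ × (Pplat − PEEP) × Vt = 0.5 × (24 − 5) × 0.550 L = 0.5 × 19.0 × 0.550 = 5.225 L·cmH2O.
× 0.098 J/(L·cmH2O) → 0.5121 J.

0.51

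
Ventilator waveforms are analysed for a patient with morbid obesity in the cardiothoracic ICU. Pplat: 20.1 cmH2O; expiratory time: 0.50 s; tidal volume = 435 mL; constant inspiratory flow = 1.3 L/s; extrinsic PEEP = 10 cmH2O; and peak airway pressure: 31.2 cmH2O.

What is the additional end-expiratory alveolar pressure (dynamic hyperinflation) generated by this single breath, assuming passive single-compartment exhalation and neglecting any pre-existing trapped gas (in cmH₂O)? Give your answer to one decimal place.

2.6

R = (PIP − Pplat)/V̇ = (31.2 − 20.1) / 1.3 = 11.1/1.3 = 8.538 cmH2O·s/L.
C = Vt/(Pplat − PEEP) = 435.0 / (20.1 − 10) = 435.0/10.1 = 43.069 mL/cmH2O.
τ = R × C = 8.538 × 0.04307 L/cmH2O = 0.3677 s.
Fraction remaining = e^(−Te/τ) = e^(−0.50/0.3677) = 0.2567; trapped volume = 435.0 × 0.2567 = 111.66 mL.
Additional alveolar pressure from trapping ≈ V_trapped / C = 111.66 / 43.069 = 2.593 cmH2O.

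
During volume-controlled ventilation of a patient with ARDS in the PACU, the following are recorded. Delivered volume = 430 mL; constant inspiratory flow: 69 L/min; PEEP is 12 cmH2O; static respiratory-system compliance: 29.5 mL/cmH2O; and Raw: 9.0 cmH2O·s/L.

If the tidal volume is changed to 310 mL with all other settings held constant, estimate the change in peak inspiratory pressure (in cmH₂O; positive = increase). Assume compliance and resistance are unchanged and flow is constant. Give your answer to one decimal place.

-4.1

PIP = Vt/C + R·V̇ + PEEP (constant-flow equation of motion).
Only the elastic term changes: ΔPIP = ΔVt / C = (310 − 430) / 29.5 = -4.068 cmH2O.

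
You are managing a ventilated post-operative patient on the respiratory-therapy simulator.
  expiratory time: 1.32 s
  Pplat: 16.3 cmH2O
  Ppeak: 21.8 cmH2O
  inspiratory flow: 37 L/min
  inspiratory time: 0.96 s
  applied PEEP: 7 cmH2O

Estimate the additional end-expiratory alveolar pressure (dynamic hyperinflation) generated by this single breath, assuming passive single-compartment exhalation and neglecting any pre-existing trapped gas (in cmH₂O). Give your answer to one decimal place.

0.9

Flow: 37 L/min ÷ 60 = 0.6167 L/s.
Vt = flow × Ti = 0.6167 L/s × 0.96 s × 1000 mL/L = 592.03 mL.
R = (PIP − Pplat)/V̇ = (21.8 − 16.3) / 0.6167 = 5.5/0.6167 = 8.918 cmH2O·s/L.
C = Vt/(Pplat − PEEP) = 592.03 / (16.3 − 7) = 592.03/9.3 = 63.659 mL/cmH2O.
τ = R × C = 8.918 × 0.06366 L/cmH2O = 0.5677 s.
Fraction remaining = e^(−Te/τ) = e^(−1.32/0.5677) = 0.09777; trapped volume = 592.03 × 0.09777 = 57.883 mL.
Additional alveolar pressure from trapping ≈ V_trapped / C = 57.883 / 63.659 = 0.9093 cmH2O.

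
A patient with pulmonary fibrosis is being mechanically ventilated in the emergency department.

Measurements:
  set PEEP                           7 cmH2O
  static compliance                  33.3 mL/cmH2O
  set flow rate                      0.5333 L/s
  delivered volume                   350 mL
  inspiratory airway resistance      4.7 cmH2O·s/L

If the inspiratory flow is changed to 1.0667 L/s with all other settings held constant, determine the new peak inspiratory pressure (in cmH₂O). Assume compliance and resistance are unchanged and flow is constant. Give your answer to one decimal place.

22.5

PIP = Vt/C + R·V̇ + PEEP (constant-flow equation of motion).
Only the resistive term changes: ΔPIP = R × ΔV̇ = 4.7 × (1.0667 − 0.5333) = 4.7 × 0.5334 = 2.507 cmH2O.
Original PIP = 350/33.3 + 4.7×0.5333 + 7 = 20.017 cmH2O; new PIP = 20.017 + (2.507) = 22.524 cmH2O.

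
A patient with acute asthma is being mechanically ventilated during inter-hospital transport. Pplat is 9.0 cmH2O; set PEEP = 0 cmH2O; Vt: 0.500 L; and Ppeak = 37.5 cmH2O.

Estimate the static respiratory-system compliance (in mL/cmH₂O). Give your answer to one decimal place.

55.6

Cstat = Vt / (Pplat − PEEP) = 500 / (9.0 − 0) = 500 / 9.0 = 55.556 mL/cmH2O.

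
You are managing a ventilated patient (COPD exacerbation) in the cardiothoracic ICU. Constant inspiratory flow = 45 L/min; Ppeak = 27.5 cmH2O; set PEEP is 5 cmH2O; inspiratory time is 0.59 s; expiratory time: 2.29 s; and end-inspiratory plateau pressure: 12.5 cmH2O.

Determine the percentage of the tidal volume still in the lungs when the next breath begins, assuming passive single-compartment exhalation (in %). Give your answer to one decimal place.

14.4

Flow: 45 L/min ÷ 60 = 0.75 L/s.
Vt = flow × Ti = 0.75 L/s × 0.59 s × 1000 mL/L = 442.5 mL.
R = (PIP − Pplat)/V̇ = (27.5 − 12.5) / 0.75 = 15.0/0.75 = 20.0 cmH2O·s/L.
C = Vt/(Pplat − PEEP) = 442.5 / (12.5 − 5) = 442.5/7.5 = 59.0 mL/cmH2O.
τ = R × C = 20.0 × 0.059 L/cmH2O = 1.18 s.
Fraction remaining at end-expiration = e^(−Te/τ) = e^(−2.29/1.18) = 0.1436 → 14.36%.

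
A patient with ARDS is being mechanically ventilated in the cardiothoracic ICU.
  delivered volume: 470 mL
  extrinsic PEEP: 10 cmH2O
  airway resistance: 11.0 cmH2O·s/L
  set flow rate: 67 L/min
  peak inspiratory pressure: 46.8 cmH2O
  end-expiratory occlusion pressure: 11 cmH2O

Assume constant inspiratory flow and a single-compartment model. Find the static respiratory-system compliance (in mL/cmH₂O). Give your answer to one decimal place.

20.0

Flow: 67 L/min ÷ 60 = 1.1167 L/s.
Total PEEP = 11 cmH2O (set 10 + intrinsic 1); this is the baseline alveolar pressure.
Equation of motion (constant flow): PIP = Vt/C + R·V̇ + PEEP.
Vt/C = PIP − R·V̇ − PEEP = 46.8 − 11.0×1.1167 − 11 = 46.8 − 12.284 − 11 = 23.516 cmH2O.
C = Vt / 23.516 = 470 / 23.516 = 19.986 mL/cmH2O.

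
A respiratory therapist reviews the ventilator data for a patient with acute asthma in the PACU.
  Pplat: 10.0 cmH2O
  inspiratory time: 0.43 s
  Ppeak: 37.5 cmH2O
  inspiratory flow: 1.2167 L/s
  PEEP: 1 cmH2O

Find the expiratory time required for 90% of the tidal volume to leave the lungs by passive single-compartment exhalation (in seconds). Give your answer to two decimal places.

Vt = flow × Ti = 1.2167 L/s × 0.43 s × 1000 mL/L = 523.18 mL.
R = (PIP − Pplat)/V̇ = (37.5 − 10.0) / 1.2167 = 27.5/1.2167 = 22.602 cmH2O·s/L.
C = Vt/(Pplat − PEEP) = 523.18 / (10.0 − 1) = 523.18/9.0 = 58.131 mL/cmH2O.
τ = R × C = 22.602 × 0.05813 L/cmH2O = 1.314 s.
t = −τ·ln(1 − 0.90) = −1.314·ln(0.1) = 3.026 s.

3.03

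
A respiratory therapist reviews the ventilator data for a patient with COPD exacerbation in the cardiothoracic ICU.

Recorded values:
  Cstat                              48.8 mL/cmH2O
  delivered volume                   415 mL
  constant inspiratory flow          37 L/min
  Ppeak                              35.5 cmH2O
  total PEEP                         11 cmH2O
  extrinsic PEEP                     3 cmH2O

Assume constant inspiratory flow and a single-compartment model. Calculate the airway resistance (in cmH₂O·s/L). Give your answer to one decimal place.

25.9

Flow: 37 L/min ÷ 60 = 0.6167 L/s.
Total PEEP = 11 cmH2O (set 3 + intrinsic 8); this is the baseline alveolar pressure.
Equation of motion (constant flow): PIP = Vt/C + R·V̇ + PEEP.
R·V̇ = PIP − Vt/C − PEEP = 35.5 − 415/48.8 − 11 = 35.5 − 8.504 − 11 = 15.996 cmH2O.
R = 15.996 / 0.6167 = 25.938 cmH2O·s/L.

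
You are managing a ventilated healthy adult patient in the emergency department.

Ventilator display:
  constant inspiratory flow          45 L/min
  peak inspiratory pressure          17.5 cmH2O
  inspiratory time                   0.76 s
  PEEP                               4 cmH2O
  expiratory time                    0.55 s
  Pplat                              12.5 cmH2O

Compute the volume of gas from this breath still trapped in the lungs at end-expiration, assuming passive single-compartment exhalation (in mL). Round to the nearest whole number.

167

Flow: 45 L/min ÷ 60 = 0.75 L/s.
Vt = flow × Ti = 0.75 L/s × 0.76 s × 1000 mL/L = 570.0 mL.
R = (PIP − Pplat)/V̇ = (17.5 − 12.5) / 0.75 = 5.0/0.75 = 6.667 cmH2O·s/L.
C = Vt/(Pplat − PEEP) = 570.0 / (12.5 − 4) = 570.0/8.5 = 67.059 mL/cmH2O.
τ = R × C = 6.667 × 0.06706 L/cmH2O = 0.4471 s.
Fraction remaining = e^(−Te/τ) = e^(−0.55/0.4471) = 0.2922.
Trapped volume = 570.0 × 0.2922 = 166.55 mL.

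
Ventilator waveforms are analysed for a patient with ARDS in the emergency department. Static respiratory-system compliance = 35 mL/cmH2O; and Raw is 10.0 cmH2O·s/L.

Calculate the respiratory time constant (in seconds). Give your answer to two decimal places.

0.35

τ = R × C = 10.0 × 35 mL/cmH2O = 10.0 × 0.035 L/cmH2O = 0.35 s.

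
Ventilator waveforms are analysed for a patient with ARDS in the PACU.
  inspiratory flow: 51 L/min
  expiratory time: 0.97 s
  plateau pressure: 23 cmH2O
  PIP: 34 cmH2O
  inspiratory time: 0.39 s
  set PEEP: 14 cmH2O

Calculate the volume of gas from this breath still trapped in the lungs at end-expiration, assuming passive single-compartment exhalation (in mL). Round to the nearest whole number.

43

Flow: 51 L/min ÷ 60 = 0.85 L/s.
Vt = flow × Ti = 0.85 L/s × 0.39 s × 1000 mL/L = 331.5 mL.
R = (PIP − Pplat)/V̇ = (34 − 23) / 0.85 = 11.0/0.85 = 12.941 cmH2O·s/L.
C = Vt/(Pplat − PEEP) = 331.5 / (23 − 14) = 331.5/9.0 = 36.833 mL/cmH2O.
τ = R × C = 12.941 × 0.03683 L/cmH2O = 0.4766 s.
Fraction remaining = e^(−Te/τ) = e^(−0.97/0.4766) = 0.1306.
Trapped volume = 331.5 × 0.1306 = 43.294 mL.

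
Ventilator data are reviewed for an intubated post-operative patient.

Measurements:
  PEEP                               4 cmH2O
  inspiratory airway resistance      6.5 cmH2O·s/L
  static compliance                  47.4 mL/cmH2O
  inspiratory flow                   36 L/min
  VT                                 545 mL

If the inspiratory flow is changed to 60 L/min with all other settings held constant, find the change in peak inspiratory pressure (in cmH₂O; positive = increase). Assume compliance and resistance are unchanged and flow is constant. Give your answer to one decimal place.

2.6

Flow: 36 L/min ÷ 60 = 0.6 L/s.
New flow: 60 L/min ÷ 60 = 1 L/s.
PIP = Vt/C + R·V̇ + PEEP (constant-flow equation of motion).
Only the resistive term changes: ΔPIP = R × ΔV̇ = 6.5 × (1 − 0.6) = 6.5 × 0.4 = 2.6 cmH2O.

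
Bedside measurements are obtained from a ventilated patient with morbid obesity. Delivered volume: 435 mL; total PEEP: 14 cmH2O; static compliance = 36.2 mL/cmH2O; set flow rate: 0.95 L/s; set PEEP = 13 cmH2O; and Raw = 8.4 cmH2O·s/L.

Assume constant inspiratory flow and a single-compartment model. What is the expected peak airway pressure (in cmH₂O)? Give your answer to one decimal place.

34.0

Total PEEP = 14 cmH2O (set 13 + intrinsic 1); this is the baseline alveolar pressure.
Equation of motion (constant flow): PIP = Vt/C + R·V̇ + PEEP.
PIP = 435/36.2 + 8.4×0.95 + 14 = 12.017 + 7.98 + 14 = 33.997 cmH2O.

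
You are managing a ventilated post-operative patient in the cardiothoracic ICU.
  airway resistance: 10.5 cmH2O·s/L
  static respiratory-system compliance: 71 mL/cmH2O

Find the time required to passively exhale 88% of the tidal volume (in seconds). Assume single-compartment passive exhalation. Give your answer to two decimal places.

1.58

τ = R × C = 10.5 × 71 mL/cmH2O = 10.5 × 0.071 L/cmH2O = 0.7455 s.
Exhaled fraction f = 1 − e^(−t/τ) → t = −τ·ln(1 − f) = −0.7455·ln(0.12) = 1.581 s.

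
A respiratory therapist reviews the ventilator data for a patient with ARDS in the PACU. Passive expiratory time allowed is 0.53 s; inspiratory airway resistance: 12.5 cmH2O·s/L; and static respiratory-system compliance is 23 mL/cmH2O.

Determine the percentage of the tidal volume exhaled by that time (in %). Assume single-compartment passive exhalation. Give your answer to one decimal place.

84.2

τ = R × C = 12.5 × 23 mL/cmH2O = 12.5 × 0.023 L/cmH2O = 0.2875 s.
Passive exhalation: V(t)/V₀ = e^(−t/τ) = e^(−0.53/0.2875) = 0.1583.
Fraction exhaled = 1 − 0.1583 = 0.8417 → 84.17%.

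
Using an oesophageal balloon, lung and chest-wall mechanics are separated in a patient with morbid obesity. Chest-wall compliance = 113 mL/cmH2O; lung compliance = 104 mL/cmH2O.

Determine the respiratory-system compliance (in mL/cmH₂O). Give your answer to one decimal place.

Lung and chest wall are elastances in series: 1/Crs = 1/CL + 1/Ccw.
1/Crs = 1/104 + 1/113 = 0.01846.
Crs = 54.171 mL/cmH2O.

54.2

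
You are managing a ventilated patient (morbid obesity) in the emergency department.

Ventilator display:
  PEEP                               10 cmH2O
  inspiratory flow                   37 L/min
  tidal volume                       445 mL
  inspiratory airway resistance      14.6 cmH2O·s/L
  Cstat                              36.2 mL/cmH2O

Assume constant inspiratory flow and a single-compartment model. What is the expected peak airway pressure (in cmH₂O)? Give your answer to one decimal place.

31.3

Flow: 37 L/min ÷ 60 = 0.6167 L/s.
Equation of motion (constant flow): PIP = Vt/C + R·V̇ + PEEP.
PIP = 445/36.2 + 14.6×0.6167 + 10 = 12.293 + 9.004 + 10 = 31.297 cmH2O.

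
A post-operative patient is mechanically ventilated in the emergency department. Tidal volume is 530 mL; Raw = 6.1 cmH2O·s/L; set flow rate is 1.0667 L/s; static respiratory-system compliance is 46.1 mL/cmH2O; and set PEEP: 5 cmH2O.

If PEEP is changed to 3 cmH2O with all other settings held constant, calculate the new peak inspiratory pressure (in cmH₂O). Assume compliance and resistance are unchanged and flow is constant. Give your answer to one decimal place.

PIP = Vt/C + R·V̇ + PEEP (constant-flow equation of motion).
Only the baseline term changes: ΔPIP = ΔPEEP = 3 − 5 = -2.0 cmH2O.
Original PIP = 530/46.1 + 6.1×1.0667 + 5 = 23.004 cmH2O; new PIP = 23.004 + (-2.0) = 21.004 cmH2O.

21.0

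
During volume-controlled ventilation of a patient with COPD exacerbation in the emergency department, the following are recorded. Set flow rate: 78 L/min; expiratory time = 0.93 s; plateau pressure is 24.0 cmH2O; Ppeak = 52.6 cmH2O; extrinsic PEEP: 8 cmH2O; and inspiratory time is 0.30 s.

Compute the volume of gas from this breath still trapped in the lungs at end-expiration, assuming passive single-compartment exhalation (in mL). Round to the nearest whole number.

Flow: 78 L/min ÷ 60 = 1.3 L/s.
Vt = flow × Ti = 1.3 L/s × 0.30 s × 1000 mL/L = 390.0 mL.
R = (PIP − Pplat)/V̇ = (52.6 − 24.0) / 1.3 = 28.6/1.3 = 22.0 cmH2O·s/L.
C = Vt/(Pplat − PEEP) = 390.0 / (24.0 − 8) = 390.0/16.0 = 24.375 mL/cmH2O.
τ = R × C = 22.0 × 0.02438 L/cmH2O = 0.5364 s.
Fraction remaining = e^(−Te/τ) = e^(−0.93/0.5364) = 0.1766.
Trapped volume = 390.0 × 0.1766 = 68.874 mL.

69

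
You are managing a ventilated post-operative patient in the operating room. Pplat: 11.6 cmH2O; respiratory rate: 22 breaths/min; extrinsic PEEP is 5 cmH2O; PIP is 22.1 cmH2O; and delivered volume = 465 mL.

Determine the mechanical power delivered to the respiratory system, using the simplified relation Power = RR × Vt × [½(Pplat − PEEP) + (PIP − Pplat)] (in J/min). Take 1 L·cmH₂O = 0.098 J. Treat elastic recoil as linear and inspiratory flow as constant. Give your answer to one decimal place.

Per-breath work = Vt × [½(Pplat−PEEP) + (PIP−Pplat)] = 0.465 × [0.5×6.6 + 10.5] = 0.465 × 13.8 = 6.417 L·cmH2O.
Power = 22 × 6.417 = 141.17 L·cmH2O/min.
× 0.098 J/(L·cmH2O) → 13.835 J/min.

13.8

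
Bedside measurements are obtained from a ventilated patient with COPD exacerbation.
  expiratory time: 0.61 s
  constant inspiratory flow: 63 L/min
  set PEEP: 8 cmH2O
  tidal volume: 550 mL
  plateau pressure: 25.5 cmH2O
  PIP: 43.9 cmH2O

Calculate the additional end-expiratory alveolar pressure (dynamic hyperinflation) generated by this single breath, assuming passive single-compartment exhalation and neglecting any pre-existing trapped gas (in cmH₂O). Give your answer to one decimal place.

Flow: 63 L/min ÷ 60 = 1.05 L/s.
R = (PIP − Pplat)/V̇ = (43.9 − 25.5) / 1.05 = 18.4/1.05 = 17.524 cmH2O·s/L.
C = Vt/(Pplat − PEEP) = 550.0 / (25.5 − 8) = 550.0/17.5 = 31.429 mL/cmH2O.
τ = R × C = 17.524 × 0.03143 L/cmH2O = 0.5508 s.
Fraction remaining = e^(−Te/τ) = e^(−0.61/0.5508) = 0.3304; trapped volume = 550.0 × 0.3304 = 181.72 mL.
Additional alveolar pressure from trapping ≈ V_trapped / C = 181.72 / 31.429 = 5.782 cmH2O.

5.8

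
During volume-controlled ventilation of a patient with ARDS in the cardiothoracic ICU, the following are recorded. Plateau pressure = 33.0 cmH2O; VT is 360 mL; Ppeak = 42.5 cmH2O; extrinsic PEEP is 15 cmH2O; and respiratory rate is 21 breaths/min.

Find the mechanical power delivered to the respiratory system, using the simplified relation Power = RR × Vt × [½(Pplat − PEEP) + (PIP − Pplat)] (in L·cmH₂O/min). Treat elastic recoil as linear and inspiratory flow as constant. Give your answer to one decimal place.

139.9

Per-breath work = Vt × [½(Pplat−PEEP) + (PIP−Pplat)] = 0.360 × [0.5×18.0 + 9.5] = 0.360 × 18.5 = 6.66 L·cmH2O.
Power = 21 × 6.66 = 139.86 L·cmH2O/min.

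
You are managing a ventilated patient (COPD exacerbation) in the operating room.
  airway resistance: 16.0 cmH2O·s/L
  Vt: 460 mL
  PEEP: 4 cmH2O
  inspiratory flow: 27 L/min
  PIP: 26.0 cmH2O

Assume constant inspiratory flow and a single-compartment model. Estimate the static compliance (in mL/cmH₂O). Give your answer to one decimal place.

31.1

Flow: 27 L/min ÷ 60 = 0.45 L/s.
Equation of motion (constant flow): PIP = Vt/C + R·V̇ + PEEP.
Vt/C = PIP − R·V̇ − PEEP = 26.0 − 16.0×0.45 − 4 = 26.0 − 7.2 − 4 = 14.8 cmH2O.
C = Vt / 14.8 = 460 / 14.8 = 31.081 mL/cmH2O.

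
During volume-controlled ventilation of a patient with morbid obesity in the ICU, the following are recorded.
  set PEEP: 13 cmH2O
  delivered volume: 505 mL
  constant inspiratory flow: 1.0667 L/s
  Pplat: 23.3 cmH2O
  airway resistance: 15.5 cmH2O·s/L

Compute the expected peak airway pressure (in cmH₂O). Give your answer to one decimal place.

39.8

PIP = Pplat + Raw × flow = 23.3 + 15.5 × 1.0667 = 23.3 + 16.534 = 39.834 cmH2O.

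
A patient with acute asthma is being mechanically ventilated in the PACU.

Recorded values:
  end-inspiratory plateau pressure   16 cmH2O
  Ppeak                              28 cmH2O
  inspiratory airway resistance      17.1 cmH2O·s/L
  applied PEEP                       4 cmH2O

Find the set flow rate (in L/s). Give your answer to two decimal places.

0.70

flow = (PIP − Pplat) / Raw = 12.0 / 17.1 = 0.7018 L/s.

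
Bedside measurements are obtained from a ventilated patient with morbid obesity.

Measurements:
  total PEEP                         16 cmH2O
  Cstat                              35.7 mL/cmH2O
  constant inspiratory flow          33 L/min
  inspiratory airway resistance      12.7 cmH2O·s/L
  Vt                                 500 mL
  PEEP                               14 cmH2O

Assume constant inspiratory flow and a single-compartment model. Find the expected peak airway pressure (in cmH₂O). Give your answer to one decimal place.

37.0

Flow: 33 L/min ÷ 60 = 0.55 L/s.
Total PEEP = 16 cmH2O (set 14 + intrinsic 2); this is the baseline alveolar pressure.
Equation of motion (constant flow): PIP = Vt/C + R·V̇ + PEEP.
PIP = 500/35.7 + 12.7×0.55 + 16 = 14.006 + 6.985 + 16 = 36.991 cmH2O.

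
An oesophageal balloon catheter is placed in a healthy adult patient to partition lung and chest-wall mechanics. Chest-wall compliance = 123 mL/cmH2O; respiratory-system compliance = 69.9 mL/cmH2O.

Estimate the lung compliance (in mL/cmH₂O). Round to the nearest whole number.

162

1/CL = 1/Crs − 1/Ccw.
1/CL = 1/69.9 − 1/123 = 0.006176.
CL = 161.92 mL/cmH2O.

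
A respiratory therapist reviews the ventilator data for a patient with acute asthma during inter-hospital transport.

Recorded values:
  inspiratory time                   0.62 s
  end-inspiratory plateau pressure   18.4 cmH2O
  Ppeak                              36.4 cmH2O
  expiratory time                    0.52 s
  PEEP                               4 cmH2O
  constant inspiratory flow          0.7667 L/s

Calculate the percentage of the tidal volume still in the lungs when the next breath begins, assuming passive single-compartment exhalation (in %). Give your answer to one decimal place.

51.1

Vt = flow × Ti = 0.7667 L/s × 0.62 s × 1000 mL/L = 475.35 mL.
R = (PIP − Pplat)/V̇ = (36.4 − 18.4) / 0.7667 = 18.0/0.7667 = 23.477 cmH2O·s/L.
C = Vt/(Pplat − PEEP) = 475.35 / (18.4 − 4) = 475.35/14.4 = 33.01 mL/cmH2O.
τ = R × C = 23.477 × 0.03301 L/cmH2O = 0.775 s.
Fraction remaining at end-expiration = e^(−Te/τ) = e^(−0.52/0.775) = 0.5112 → 51.12%.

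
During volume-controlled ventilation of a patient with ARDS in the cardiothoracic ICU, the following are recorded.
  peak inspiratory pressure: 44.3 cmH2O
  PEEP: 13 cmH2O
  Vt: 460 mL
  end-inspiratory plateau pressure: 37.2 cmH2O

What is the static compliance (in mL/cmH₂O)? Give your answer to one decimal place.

Cstat = Vt / (Pplat − PEEP) = 460 / (37.2 − 13) = 460 / 24.2 = 19.008 mL/cmH2O.

19.0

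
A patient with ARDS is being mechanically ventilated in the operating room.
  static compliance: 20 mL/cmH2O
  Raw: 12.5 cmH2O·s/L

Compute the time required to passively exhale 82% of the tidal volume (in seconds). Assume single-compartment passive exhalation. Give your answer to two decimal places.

τ = R × C = 12.5 × 20 mL/cmH2O = 12.5 × 0.020 L/cmH2O = 0.25 s.
Exhaled fraction f = 1 − e^(−t/τ) → t = −τ·ln(1 − f) = −0.25·ln(0.18) = 0.4287 s.

0.43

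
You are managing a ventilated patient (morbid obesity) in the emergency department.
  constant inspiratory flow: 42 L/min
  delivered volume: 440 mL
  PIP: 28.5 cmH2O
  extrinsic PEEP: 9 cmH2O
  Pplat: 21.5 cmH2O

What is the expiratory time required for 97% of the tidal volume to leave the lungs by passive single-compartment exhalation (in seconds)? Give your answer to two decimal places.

1.23

Flow: 42 L/min ÷ 60 = 0.7 L/s.
R = (PIP − Pplat)/V̇ = (28.5 − 21.5) / 0.7 = 7.0/0.7 = 10.0 cmH2O·s/L.
C = Vt/(Pplat − PEEP) = 440.0 / (21.5 − 9) = 440.0/12.5 = 35.2 mL/cmH2O.
τ = R × C = 10.0 × 0.0352 L/cmH2O = 0.352 s.
t = −τ·ln(1 − 0.97) = −0.352·ln(0.03) = 1.234 s.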